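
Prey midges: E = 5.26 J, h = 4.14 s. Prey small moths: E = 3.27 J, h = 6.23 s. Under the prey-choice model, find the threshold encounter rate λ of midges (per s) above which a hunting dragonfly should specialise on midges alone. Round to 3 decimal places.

0.170 per s

At the threshold, the rate on midges alone equals the profitability of small moths: λ·5.26/(1 + λ·4.14) = 3.27/6.23 = 0.5249.
Rearranging, λ(5.26 − 0.5249×4.14) = 0.5249, so λ = 0.5249/3.087 = 0.17 per s.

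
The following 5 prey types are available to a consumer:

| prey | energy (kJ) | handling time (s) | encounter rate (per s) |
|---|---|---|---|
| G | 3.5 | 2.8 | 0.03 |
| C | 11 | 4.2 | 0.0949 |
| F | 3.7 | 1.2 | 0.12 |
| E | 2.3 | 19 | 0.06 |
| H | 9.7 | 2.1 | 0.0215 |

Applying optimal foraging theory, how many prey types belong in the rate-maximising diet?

Rank by E/h (kJ/s): H 4.62, F 3.08, C 2.62, G 1.25, E 0.121. Include each in turn until the next type's E/h falls below the running intake rate.
Rate on top 1: 0.1995. F: 3.08 > 0.1995 → include.
Rate on top 2: 0.5488. C: 2.62 > 0.5488 → include.
Rate on top 3: 1.068. G: 1.25 > 1.068 → include.
Rate on top 4: 1.078. E: 0.121 < 1.078 → exclude; stop.
Optimal diet: H, F, C, G — 4 of 5 types.

4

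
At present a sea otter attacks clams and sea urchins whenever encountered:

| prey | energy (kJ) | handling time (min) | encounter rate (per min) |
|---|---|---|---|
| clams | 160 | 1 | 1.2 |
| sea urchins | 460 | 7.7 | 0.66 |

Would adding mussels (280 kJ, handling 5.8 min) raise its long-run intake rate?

Current rate: (1.2×160 + 0.66×460)/(1 + 1.2×1 + 0.66×7.7) = 68.06 kJ/min.
Profitability of mussels: 280/5.8 = 48.28 kJ/min.
Since 48.28 < R, time spent handling mussels is better spent searching.

No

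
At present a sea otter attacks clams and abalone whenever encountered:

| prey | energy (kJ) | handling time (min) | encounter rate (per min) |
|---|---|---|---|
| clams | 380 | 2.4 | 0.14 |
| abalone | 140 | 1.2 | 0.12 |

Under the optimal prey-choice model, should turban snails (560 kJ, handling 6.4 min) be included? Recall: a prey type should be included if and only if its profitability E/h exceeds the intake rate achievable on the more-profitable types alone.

Intake rate on the current diet: R = (0.14×380 + 0.12×140) / (1 + 0.14×2.4 + 0.12×1.2) = 70/1.48 = 47.3 kJ/min.
turban snails: E/h = 560/6.4 = 87.5 kJ/min.
Since 87.5 > R, including turban snails increases the long-run rate.

Yes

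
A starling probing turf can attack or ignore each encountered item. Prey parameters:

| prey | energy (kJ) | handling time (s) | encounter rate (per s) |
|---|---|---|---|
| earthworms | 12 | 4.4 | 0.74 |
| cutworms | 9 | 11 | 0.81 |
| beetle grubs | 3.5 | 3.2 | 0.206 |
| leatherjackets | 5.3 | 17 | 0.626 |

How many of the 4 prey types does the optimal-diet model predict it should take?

1

Profitabilities (E/h, kJ/s): earthworms 2.73, beetle grubs 1.09, cutworms 0.818, leatherjackets 0.312. Add prey in this order while the next type's profitability exceeds the intake rate on those already taken.
Rate on top 1: 2.086. beetle grubs: 1.09 < 2.086 → exclude; stop.
Optimal diet: earthworms — 1 of 4 types.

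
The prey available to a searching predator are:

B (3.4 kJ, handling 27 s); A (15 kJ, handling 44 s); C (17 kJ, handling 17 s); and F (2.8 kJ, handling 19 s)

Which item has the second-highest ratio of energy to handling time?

In descending order of E/h:
C: 17/17 = 1 kJ/s
A: 15/44 = 0.341 kJ/s
F: 2.8/19 = 0.147 kJ/s
B: 3.4/27 = 0.126 kJ/s

A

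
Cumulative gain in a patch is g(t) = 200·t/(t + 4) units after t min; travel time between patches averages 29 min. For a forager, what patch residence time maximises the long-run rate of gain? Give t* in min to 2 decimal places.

Maximise g(t)/(T+t): set derivative to zero → g'(t)(T+t) = g(t).
g'(t) = 200·4/(t + 4)². Setting 200·4/(t+4)² = 200t/[(t+4)(29+t)] gives 4(29+t) = t(t+4), so t² = 4×29 = 116.
t* = √116 = 10.77 min.

10.77 min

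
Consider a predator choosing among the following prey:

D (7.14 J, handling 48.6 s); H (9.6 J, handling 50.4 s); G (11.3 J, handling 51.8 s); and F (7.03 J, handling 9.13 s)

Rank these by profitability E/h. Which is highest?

In descending order of E/h:
F: 7.03/9.13 = 0.77 J/s
G: 11.3/51.8 = 0.218 J/s
H: 9.6/50.4 = 0.19 J/s
D: 7.14/48.6 = 0.147 J/s

F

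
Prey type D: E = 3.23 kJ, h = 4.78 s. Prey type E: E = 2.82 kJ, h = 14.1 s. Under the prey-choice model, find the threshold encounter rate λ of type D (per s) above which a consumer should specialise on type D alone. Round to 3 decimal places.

Drop type E once their profitability E₂/h₂ falls below the rate achievable on type D alone: E₂/h₂ = λE₁/(1 + λh₁).
Solve for λ: λE₁h₂ = E₂(1 + λh₁) → λ(E₁h₂ − E₂h₁) = E₂ → λ = E₂/(E₁h₂ − E₂h₁).
λ = 2.82/(3.23×14.1 − 2.82×4.78) = 2.82/32.06 = 0.08795 per s.

0.088 per s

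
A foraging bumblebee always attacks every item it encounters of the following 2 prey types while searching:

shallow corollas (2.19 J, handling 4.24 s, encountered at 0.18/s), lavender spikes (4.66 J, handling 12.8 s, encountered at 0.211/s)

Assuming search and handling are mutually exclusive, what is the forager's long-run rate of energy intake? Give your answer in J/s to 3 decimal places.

R = Σλ_iE_i / (1 + Σλ_ih_i)
Numerator: 0.18×2.19 + 0.211×4.66 = 1.377
Denominator: 1 + 0.18×4.24 + 0.211×12.8 = 4.464
R = 1.377/4.464 = 0.3086 J/s

0.309 J/s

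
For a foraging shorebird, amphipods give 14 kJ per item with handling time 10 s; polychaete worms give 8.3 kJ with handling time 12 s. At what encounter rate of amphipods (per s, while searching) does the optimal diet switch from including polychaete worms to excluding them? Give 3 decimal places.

0.098 per s

The zero-one rule: include polychaete worms iff E₂/h₂ > λE₁/(1+λh₁). Equality gives the switch point.
λE₁h₂ = E₂ + λE₂h₁ ⇒ λ = E₂/(E₁h₂ − E₂h₁) = 8.3/(168 − 83) = 0.09765 per s.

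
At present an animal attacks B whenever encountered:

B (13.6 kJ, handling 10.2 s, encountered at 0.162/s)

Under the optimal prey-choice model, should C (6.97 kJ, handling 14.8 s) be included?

Current rate: (0.162×13.6)/(1 + 0.162×10.2) = 0.8306 kJ/s.
Profitability of C: 6.97/14.8 = 0.4709 kJ/s.
0.4709 < 0.8306, so adding C would lower the average — exclude it.

No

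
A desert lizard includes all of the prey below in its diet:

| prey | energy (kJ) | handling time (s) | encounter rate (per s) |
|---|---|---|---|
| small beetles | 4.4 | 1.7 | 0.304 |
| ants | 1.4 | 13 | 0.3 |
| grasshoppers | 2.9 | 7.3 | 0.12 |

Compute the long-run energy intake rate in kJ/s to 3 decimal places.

R = Σλ_iE_i / (1 + Σλ_ih_i)
Numerator: 0.304×4.4 + 0.3×1.4 + 0.12×2.9 = 2.106
Denominator: 1 + 0.304×1.7 + 0.3×13 + 0.12×7.3 = 6.293
R = 2.106/6.293 = 0.3346 kJ/s

0.335 kJ/s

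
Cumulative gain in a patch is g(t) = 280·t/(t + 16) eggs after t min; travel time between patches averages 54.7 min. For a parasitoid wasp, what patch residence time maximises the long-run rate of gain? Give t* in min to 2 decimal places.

Maximise g(t)/(T+t): set derivative to zero → g'(t)(T+t) = g(t).
g'(t) = 280·16/(t + 16)². Setting 280·16/(t+16)² = 280t/[(t+16)(54.7+t)] gives 16(54.7+t) = t(t+16), so t² = 16×54.7 = 875.2.
t* = √875.2 = 29.58 min.

29.58 min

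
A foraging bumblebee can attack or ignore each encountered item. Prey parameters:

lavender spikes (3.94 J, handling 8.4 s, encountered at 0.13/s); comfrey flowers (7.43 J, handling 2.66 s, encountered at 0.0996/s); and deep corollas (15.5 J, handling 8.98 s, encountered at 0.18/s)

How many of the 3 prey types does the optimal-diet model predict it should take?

2

E/h in descending order: comfrey flowers 2.79, deep corollas 1.73, lavender spikes 0.469 J/s. The optimal diet is the largest prefix of this list for which every included type satisfies E_i/h_i > R on the types above it.
Rate on top 1: 0.585. deep corollas: 1.73 > 0.585 → include.
Rate on top 2: 1.225. lavender spikes: 0.469 < 1.225 → exclude; stop.
Optimal diet: comfrey flowers, deep corollas — 2 of 3 types.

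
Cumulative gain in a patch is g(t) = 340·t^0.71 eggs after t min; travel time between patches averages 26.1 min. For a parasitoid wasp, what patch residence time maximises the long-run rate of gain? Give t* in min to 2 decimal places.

By the marginal value theorem, leave when the instantaneous gain rate g'(t) equals the habitat-wide average g(t)/(T + t).
g'(t) = 0.71·340·t^-0.29. Setting 0.71·340·t^-0.29 = 340·t^0.71/(26.1+t) gives 0.71(26.1+t) = t, so 0.29·t = 0.71×26.1.
t* = 0.71×26.1/0.29 = 63.9 min.

63.90 min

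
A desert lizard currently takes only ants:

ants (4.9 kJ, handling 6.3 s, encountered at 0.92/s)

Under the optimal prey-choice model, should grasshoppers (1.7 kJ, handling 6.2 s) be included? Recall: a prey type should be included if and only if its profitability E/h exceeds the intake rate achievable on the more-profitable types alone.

Current rate: (0.92×4.9)/(1 + 0.92×6.3) = 0.6633 kJ/s.
Profitability of grasshoppers: 1.7/6.2 = 0.2742 kJ/s.
Since 0.2742 < R, time spent handling grasshoppers is better spent searching.

No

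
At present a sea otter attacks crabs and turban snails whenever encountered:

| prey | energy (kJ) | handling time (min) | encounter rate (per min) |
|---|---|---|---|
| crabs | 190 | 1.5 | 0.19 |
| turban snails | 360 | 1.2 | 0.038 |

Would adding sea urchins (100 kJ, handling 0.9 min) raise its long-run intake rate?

Yes

On crabs and turban snails alone, R = ΣλE/(1+Σλh) = 49.78/1.331 = 37.41 kJ/min.
Profitability of sea urchins: 100/0.9 = 111.1 kJ/min.
111.1 > 37.41, so adding sea urchins raises the average — include it.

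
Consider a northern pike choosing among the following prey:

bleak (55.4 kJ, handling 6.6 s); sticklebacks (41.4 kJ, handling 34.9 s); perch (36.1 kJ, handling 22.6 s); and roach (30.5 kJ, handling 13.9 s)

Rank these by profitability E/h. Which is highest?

bleak

In descending order of E/h:
bleak: 55.4/6.6 = 8.39 kJ/s
roach: 30.5/13.9 = 2.19 kJ/s
perch: 36.1/22.6 = 1.6 kJ/s
sticklebacks: 41.4/34.9 = 1.19 kJ/s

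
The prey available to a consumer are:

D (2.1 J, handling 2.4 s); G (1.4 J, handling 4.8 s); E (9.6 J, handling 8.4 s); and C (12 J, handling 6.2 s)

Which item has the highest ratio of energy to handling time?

C

In descending order of E/h:
C: 12/6.2 = 1.94 J/s
E: 9.6/8.4 = 1.14 J/s
D: 2.1/2.4 = 0.875 J/s
G: 1.4/4.8 = 0.292 J/s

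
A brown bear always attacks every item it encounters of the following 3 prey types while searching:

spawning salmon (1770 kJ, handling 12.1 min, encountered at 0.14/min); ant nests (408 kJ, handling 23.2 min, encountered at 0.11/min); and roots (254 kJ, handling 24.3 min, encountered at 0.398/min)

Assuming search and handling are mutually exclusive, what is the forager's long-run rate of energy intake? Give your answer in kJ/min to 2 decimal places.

26.40 kJ/min

R = Σλ_iE_i / (1 + Σλ_ih_i)
Numerator: 0.14×1770 + 0.11×408 + 0.398×254 = 393.8
Denominator: 1 + 0.14×12.1 + 0.11×23.2 + 0.398×24.3 = 14.92
R = 393.8/14.92 = 26.4 kJ/min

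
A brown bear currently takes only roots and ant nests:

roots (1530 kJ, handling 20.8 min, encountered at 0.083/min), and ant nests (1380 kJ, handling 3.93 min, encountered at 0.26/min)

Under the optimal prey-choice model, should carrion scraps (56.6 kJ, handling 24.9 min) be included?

No

On roots and ant nests alone, R = ΣλE/(1+Σλh) = 485.8/3.748 = 129.6 kJ/min.
Profitability of carrion scraps: 56.6/24.9 = 2.273 kJ/min.
Since 2.273 < R, time spent handling carrion scraps is better spent searching.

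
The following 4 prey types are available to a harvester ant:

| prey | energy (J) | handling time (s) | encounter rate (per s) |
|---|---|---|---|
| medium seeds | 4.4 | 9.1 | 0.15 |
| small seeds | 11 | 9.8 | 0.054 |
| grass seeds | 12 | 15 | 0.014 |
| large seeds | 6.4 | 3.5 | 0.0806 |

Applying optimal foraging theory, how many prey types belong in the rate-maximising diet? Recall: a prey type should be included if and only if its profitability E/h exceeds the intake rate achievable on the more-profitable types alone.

3

E/h in descending order: large seeds 1.83, small seeds 1.12, grass seeds 0.8, medium seeds 0.484 J/s. The optimal diet is the largest prefix of this list for which every included type satisfies E_i/h_i > R on the types above it.
Rate on top 1: 0.4023. small seeds: 1.12 > 0.4023 → include.
Rate on top 2: 0.6127. grass seeds: 0.8 > 0.6127 → include.
Rate on top 3: 0.6322. medium seeds: 0.484 < 0.6322 → exclude; stop.
Optimal diet: large seeds, small seeds, grass seeds — 3 of 4 types.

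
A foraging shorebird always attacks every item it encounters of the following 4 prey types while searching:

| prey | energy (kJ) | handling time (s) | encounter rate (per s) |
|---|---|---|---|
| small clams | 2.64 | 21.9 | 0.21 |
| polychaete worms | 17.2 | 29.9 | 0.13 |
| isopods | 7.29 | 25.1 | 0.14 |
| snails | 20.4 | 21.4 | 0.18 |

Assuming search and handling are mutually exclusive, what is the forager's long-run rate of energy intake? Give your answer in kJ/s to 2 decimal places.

R = (0.21×2.64 + 0.13×17.2 + 0.14×7.29 + 0.18×20.4) / (1 + 0.21×21.9 + 0.13×29.9 + 0.14×25.1 + 0.18×21.4) = 7.483/16.85 = 0.444 kJ/s.

0.44 kJ/s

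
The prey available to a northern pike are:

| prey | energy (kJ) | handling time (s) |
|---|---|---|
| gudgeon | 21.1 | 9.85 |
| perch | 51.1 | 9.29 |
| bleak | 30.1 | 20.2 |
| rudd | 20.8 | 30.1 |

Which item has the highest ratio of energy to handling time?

perch

In descending order of E/h:
perch: 51.1/9.29 = 5.5 kJ/s
gudgeon: 21.1/9.85 = 2.14 kJ/s
bleak: 30.1/20.2 = 1.49 kJ/s
rudd: 20.8/30.1 = 0.691 kJ/s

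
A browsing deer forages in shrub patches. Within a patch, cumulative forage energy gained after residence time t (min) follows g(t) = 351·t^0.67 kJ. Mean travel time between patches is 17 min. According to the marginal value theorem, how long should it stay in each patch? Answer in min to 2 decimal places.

34.52 min

Optimal t* satisfies g'(t*) = g(t*)/(T + t*).
g'(t) = 0.67·351·t^-0.33. Setting 0.67·351·t^-0.33 = 351·t^0.67/(17+t) gives 0.67(17+t) = t, so 0.33·t = 0.67×17.
t* = 0.67×17/0.33 = 34.52 min.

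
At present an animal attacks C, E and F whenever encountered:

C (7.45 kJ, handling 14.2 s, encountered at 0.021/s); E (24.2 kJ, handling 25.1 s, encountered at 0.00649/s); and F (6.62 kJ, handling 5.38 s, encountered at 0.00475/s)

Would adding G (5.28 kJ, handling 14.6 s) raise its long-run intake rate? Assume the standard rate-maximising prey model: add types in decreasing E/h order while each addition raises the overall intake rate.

Current rate: (0.021×7.45 + 0.00649×24.2 + 0.00475×6.62)/(1 + 0.021×14.2 + 0.00649×25.1 + 0.00475×5.38) = 0.232 kJ/s.
G: E/h = 5.28/14.6 = 0.3616 kJ/s.
0.3616 > 0.232, so adding G raises the average — include it.

Yes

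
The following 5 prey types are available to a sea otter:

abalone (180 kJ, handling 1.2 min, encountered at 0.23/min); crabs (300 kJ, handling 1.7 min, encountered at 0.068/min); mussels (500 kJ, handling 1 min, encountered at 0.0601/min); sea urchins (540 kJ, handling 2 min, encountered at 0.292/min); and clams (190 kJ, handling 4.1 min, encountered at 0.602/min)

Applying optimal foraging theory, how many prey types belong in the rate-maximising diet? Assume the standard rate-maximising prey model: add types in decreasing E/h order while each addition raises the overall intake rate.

E/h in descending order: mussels 500, sea urchins 270, crabs 176, abalone 150, clams 46.3 kJ/min. The optimal diet is the largest prefix of this list for which every included type satisfies E_i/h_i > R on the types above it.
Rate on top 1: 28.35. sea urchins: 270 > 28.35 → include.
Rate on top 2: 114.2. crabs: 176 > 114.2 → include.
Rate on top 3: 118.3. abalone: 150 > 118.3 → include.
Rate on top 4: 122.6. clams: 46.3 < 122.6 → exclude; stop.
Optimal diet: mussels, sea urchins, crabs, abalone — 4 of 5 types.

4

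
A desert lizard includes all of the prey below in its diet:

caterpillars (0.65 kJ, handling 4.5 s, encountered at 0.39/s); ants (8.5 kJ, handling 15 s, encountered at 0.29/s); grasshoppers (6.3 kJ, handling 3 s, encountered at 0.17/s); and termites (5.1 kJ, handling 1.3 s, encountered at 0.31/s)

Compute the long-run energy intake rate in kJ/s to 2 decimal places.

R = (0.39×0.65 + 0.29×8.5 + 0.17×6.3 + 0.31×5.1) / (1 + 0.39×4.5 + 0.29×15 + 0.17×3 + 0.31×1.3) = 5.37/8.018 = 0.6698 kJ/s.

0.67 kJ/s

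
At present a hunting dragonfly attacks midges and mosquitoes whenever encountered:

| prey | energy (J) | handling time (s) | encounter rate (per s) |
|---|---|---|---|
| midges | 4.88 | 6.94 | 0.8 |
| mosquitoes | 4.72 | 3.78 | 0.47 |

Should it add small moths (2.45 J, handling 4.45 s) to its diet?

Current rate: (0.8×4.88 + 0.47×4.72)/(1 + 0.8×6.94 + 0.47×3.78) = 0.7351 J/s.
Profitability of small moths: 2.45/4.45 = 0.5506 J/s.
Since 0.5506 < R, time spent handling small moths is better spent searching.

No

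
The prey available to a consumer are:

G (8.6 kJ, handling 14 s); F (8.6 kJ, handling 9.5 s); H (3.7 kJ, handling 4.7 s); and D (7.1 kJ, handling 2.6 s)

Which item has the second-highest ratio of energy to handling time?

Profitability E/h (kJ/s): G = 8.6/14 = 0.614, F = 8.6/9.5 = 0.905, H = 3.7/4.7 = 0.787, D = 7.1/2.6 = 2.73.
Ranked: D > F > H > G.

F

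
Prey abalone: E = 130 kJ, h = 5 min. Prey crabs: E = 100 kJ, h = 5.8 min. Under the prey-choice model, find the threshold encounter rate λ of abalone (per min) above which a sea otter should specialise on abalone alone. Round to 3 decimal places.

0.394 per min

Drop crabs once their profitability E₂/h₂ falls below the rate achievable on abalone alone: E₂/h₂ = λE₁/(1 + λh₁).
Solve for λ: λE₁h₂ = E₂(1 + λh₁) → λ(E₁h₂ − E₂h₁) = E₂ → λ = E₂/(E₁h₂ − E₂h₁).
λ = 100/(130×5.8 − 100×5) = 100/254 = 0.3937 per min.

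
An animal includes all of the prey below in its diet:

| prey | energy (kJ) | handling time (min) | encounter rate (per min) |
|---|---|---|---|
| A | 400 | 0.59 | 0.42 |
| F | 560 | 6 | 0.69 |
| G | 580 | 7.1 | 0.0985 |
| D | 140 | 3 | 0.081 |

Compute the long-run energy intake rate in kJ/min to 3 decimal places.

R = Σλ_iE_i / (1 + Σλ_ih_i)
Numerator: 0.42×400 + 0.69×560 + 0.0985×580 + 0.081×140 = 622.9
Denominator: 1 + 0.42×0.59 + 0.69×6 + 0.0985×7.1 + 0.081×3 = 6.33
R = 622.9/6.33 = 98.4 kJ/min

98.397 kJ/min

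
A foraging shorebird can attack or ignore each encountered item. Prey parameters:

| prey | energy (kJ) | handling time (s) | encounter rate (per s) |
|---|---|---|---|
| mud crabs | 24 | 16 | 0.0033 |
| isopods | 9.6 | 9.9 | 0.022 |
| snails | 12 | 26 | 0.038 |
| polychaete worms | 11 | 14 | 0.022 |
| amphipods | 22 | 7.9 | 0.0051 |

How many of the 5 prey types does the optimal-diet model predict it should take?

5

Rank by E/h (kJ/s): amphipods 2.78, mud crabs 1.5, isopods 0.97, polychaete worms 0.786, snails 0.462. Include each in turn until the next type's E/h falls below the running intake rate.
Rate on top 1: 0.1079. mud crabs: 1.5 > 0.1079 → include.
Rate on top 2: 0.1751. isopods: 0.97 > 0.1751 → include.
Rate on top 3: 0.3071. polychaete worms: 0.786 > 0.3071 → include.
Rate on top 4: 0.3982. snails: 0.462 > 0.3982 → include.
Optimal diet: amphipods, mud crabs, isopods, polychaete worms, snails — 5 of 5 types.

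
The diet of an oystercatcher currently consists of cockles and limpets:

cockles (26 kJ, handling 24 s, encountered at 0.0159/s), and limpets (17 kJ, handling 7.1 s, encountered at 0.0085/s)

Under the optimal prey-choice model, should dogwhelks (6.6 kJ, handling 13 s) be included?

Yes

Current rate: (0.0159×26 + 0.0085×17)/(1 + 0.0159×24 + 0.0085×7.1) = 0.3869 kJ/s.
Profitability of dogwhelks: 6.6/13 = 0.5077 kJ/s.
0.5077 > 0.3869, so adding dogwhelks raises the average — include it.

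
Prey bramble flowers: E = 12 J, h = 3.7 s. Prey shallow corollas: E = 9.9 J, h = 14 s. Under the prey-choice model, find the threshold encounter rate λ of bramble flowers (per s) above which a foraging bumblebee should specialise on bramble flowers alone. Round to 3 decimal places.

0.075 per s

The zero-one rule: include shallow corollas iff E₂/h₂ > λE₁/(1+λh₁). Equality gives the switch point.
λE₁h₂ = E₂ + λE₂h₁ ⇒ λ = E₂/(E₁h₂ − E₂h₁) = 9.9/(168 − 36.63) = 0.07536 per s.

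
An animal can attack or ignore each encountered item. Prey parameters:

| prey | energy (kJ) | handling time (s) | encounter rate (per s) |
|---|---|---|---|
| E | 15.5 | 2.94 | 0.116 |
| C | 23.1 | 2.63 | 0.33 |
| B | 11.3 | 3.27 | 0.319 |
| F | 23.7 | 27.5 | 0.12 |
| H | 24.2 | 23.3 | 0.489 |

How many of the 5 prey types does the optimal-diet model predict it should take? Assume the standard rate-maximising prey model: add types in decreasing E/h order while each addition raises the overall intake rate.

E/h in descending order: C 8.78, E 5.27, B 3.46, H 1.04, F 0.862 kJ/s. The optimal diet is the largest prefix of this list for which every included type satisfies E_i/h_i > R on the types above it.
Rate on top 1: 4.081. E: 5.27 > 4.081 → include.
Rate on top 2: 4.265. B: 3.46 < 4.265 → exclude; stop.
Optimal diet: C, E — 2 of 5 types.

2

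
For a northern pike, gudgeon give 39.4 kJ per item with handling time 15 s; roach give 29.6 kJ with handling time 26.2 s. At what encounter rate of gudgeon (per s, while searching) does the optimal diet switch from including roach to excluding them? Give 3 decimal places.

0.050 per s

Drop roach once their profitability E₂/h₂ falls below the rate achievable on gudgeon alone: E₂/h₂ = λE₁/(1 + λh₁).
Solve for λ: λE₁h₂ = E₂(1 + λh₁) → λ(E₁h₂ − E₂h₁) = E₂ → λ = E₂/(E₁h₂ − E₂h₁).
λ = 29.6/(39.4×26.2 − 29.6×15) = 29.6/588.3 = 0.05032 per s.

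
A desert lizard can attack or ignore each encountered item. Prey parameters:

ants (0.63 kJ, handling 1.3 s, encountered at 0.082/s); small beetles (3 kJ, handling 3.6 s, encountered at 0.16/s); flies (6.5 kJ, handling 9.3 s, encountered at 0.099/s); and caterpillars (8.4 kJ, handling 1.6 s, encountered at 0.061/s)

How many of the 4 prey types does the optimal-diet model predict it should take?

Profitabilities (E/h, kJ/s): caterpillars 5.25, small beetles 0.833, flies 0.699, ants 0.485. Add prey in this order while the next type's profitability exceeds the intake rate on those already taken.
Rate on top 1: 0.4668. small beetles: 0.833 > 0.4668 → include.
Rate on top 2: 0.593. flies: 0.699 > 0.593 → include.
Rate on top 3: 0.6306. ants: 0.485 < 0.6306 → exclude; stop.
Optimal diet: caterpillars, small beetles, flies — 3 of 4 types.

3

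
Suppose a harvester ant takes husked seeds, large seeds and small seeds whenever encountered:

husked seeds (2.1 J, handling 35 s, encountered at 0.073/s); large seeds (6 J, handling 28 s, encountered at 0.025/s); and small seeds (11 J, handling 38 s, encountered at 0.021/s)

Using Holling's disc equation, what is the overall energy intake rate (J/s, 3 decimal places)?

0.106 J/s

R = Σλ_iE_i / (1 + Σλ_ih_i)
Numerator: 0.073×2.1 + 0.025×6 + 0.021×11 = 0.5343
Denominator: 1 + 0.073×35 + 0.025×28 + 0.021×38 = 5.053
R = 0.5343/5.053 = 0.1057 J/s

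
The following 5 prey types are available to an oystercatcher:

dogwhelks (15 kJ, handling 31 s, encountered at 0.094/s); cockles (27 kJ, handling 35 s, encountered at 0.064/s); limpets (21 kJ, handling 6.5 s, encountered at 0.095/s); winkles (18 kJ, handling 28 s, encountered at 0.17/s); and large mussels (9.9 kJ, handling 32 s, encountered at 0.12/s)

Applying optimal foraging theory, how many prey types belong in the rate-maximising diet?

E/h in descending order: limpets 3.23, cockles 0.771, winkles 0.643, dogwhelks 0.484, large mussels 0.309 kJ/s. The optimal diet is the largest prefix of this list for which every included type satisfies E_i/h_i > R on the types above it.
Rate on top 1: 1.233. cockles: 0.771 < 1.233 → exclude; stop.
Optimal diet: limpets — 1 of 5 types.

1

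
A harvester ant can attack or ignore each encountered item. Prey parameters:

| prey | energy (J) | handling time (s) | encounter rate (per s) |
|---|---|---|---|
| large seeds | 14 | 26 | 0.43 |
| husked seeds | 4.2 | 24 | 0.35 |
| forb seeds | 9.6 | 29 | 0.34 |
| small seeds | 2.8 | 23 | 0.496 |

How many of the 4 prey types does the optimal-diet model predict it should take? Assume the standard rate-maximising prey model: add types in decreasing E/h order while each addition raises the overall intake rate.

1

E/h in descending order: large seeds 0.538, forb seeds 0.331, husked seeds 0.175, small seeds 0.122 J/s. The optimal diet is the largest prefix of this list for which every included type satisfies E_i/h_i > R on the types above it.
Rate on top 1: 0.4943. forb seeds: 0.331 < 0.4943 → exclude; stop.
Optimal diet: large seeds — 1 of 4 types.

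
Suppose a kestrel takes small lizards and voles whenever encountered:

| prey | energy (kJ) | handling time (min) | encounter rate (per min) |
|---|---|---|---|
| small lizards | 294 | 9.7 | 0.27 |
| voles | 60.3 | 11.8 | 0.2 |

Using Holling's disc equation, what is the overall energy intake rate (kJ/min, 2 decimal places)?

Energy encountered per unit search time: 0.27×294 + 0.2×60.3 = 91.44 kJ/min.
Handling time per unit search time: 0.27×9.7 + 0.2×11.8 = 4.979.
Rate = 91.44/(1 + 4.979) = 15.29 kJ/min.

15.29 kJ/min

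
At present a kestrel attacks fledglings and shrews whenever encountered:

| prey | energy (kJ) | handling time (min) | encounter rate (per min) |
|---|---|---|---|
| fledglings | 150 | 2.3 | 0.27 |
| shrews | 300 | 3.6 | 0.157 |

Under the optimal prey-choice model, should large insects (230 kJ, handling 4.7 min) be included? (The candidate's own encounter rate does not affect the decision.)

Current rate: (0.27×150 + 0.157×300)/(1 + 0.27×2.3 + 0.157×3.6) = 40.07 kJ/min.
Profitability of large insects: 230/4.7 = 48.94 kJ/min.
Since 48.94 > R, including large insects increases the long-run rate.

Yes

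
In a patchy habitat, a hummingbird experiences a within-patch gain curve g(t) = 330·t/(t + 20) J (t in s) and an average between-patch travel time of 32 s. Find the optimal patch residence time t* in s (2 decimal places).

By the marginal value theorem, leave when the instantaneous gain rate g'(t) equals the habitat-wide average g(t)/(T + t).
g'(t) = 330·20/(t + 20)². Setting 330·20/(t+20)² = 330t/[(t+20)(32+t)] gives 20(32+t) = t(t+20), so t² = 20×32 = 640.
t* = √640 = 25.3 s.

25.30 s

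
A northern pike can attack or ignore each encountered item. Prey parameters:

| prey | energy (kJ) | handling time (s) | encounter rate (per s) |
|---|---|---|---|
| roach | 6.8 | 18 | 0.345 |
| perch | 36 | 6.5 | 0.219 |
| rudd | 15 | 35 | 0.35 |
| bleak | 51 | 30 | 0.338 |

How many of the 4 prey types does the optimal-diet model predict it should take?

Rank by E/h (kJ/s): perch 5.54, bleak 1.7, rudd 0.429, roach 0.378. Include each in turn until the next type's E/h falls below the running intake rate.
Rate on top 1: 3.253. bleak: 1.7 < 3.253 → exclude; stop.
Optimal diet: perch — 1 of 4 types.

1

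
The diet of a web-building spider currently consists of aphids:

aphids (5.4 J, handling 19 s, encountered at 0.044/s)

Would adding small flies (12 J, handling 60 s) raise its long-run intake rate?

Yes

Current rate: (0.044×5.4)/(1 + 0.044×19) = 0.1294 J/s.
Profitability of small flies: 12/60 = 0.2 J/s.
Since 0.2 > R, including small flies increases the long-run rate.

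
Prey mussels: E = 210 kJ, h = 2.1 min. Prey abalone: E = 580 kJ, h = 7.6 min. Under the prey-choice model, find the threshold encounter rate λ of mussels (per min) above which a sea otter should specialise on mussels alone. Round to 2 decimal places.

At the threshold, the rate on mussels alone equals the profitability of abalone: λ·210/(1 + λ·2.1) = 580/7.6 = 76.32.
Rearranging, λ(210 − 76.32×2.1) = 76.32, so λ = 76.32/49.74 = 1.534 per min.

1.53 per min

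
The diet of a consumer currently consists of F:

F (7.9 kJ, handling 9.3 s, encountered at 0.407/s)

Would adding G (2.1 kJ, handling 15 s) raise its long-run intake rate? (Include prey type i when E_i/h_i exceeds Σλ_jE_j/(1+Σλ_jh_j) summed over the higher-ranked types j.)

No

Intake rate on the current diet: R = (0.407×7.9) / (1 + 0.407×9.3) = 3.215/4.785 = 0.6719 kJ/s.
Profitability of G: 2.1/15 = 0.14 kJ/s.
0.14 < 0.6719, so adding G would lower the average — exclude it.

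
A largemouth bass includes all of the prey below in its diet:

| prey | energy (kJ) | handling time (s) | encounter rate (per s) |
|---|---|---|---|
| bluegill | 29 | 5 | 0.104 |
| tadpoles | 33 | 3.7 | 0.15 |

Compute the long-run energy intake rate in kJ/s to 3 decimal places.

3.839 kJ/s

R = (0.104×29 + 0.15×33) / (1 + 0.104×5 + 0.15×3.7) = 7.966/2.075 = 3.839 kJ/s.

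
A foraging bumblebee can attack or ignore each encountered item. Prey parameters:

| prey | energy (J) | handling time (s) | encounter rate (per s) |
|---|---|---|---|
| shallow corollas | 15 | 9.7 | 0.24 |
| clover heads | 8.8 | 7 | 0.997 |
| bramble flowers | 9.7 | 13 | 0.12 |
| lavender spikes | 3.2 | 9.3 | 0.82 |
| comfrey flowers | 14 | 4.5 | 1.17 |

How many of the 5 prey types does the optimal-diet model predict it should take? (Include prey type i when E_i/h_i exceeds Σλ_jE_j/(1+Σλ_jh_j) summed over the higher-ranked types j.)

Profitabilities (E/h, J/s): comfrey flowers 3.11, shallow corollas 1.55, clover heads 1.26, bramble flowers 0.746, lavender spikes 0.344. Add prey in this order while the next type's profitability exceeds the intake rate on those already taken.
Rate on top 1: 2.615. shallow corollas: 1.55 < 2.615 → exclude; stop.
Optimal diet: comfrey flowers — 1 of 5 types.

1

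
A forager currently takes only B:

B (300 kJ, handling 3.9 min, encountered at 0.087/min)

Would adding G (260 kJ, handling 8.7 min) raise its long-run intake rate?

Yes

Intake rate on the current diet: R = (0.087×300) / (1 + 0.087×3.9) = 26.1/1.339 = 19.49 kJ/min.
Profitability of G: 260/8.7 = 29.89 kJ/min.
29.89 > 19.49, so adding G raises the average — include it.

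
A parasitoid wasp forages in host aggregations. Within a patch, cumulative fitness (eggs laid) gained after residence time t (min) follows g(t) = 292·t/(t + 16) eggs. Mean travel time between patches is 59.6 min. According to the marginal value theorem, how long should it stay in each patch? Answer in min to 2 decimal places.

30.88 min

Maximise g(t)/(T+t): set derivative to zero → g'(t)(T+t) = g(t).
g'(t) = 292·16/(t + 16)². Setting 292·16/(t+16)² = 292t/[(t+16)(59.6+t)] gives 16(59.6+t) = t(t+16), so t² = 16×59.6 = 953.6.
t* = √953.6 = 30.88 min.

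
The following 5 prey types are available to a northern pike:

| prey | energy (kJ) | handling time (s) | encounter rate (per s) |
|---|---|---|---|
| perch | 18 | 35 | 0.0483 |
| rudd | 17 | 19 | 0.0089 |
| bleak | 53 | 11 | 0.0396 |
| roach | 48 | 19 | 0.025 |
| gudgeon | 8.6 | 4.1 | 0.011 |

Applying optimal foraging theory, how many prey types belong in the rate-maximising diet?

E/h in descending order: bleak 4.82, roach 2.53, gudgeon 2.1, rudd 0.895, perch 0.514 kJ/s. The optimal diet is the largest prefix of this list for which every included type satisfies E_i/h_i > R on the types above it.
Rate on top 1: 1.462. roach: 2.53 > 1.462 → include.
Rate on top 2: 1.727. gudgeon: 2.1 > 1.727 → include.
Rate on top 3: 1.735. rudd: 0.895 < 1.735 → exclude; stop.
Optimal diet: bleak, roach, gudgeon — 3 of 5 types.

3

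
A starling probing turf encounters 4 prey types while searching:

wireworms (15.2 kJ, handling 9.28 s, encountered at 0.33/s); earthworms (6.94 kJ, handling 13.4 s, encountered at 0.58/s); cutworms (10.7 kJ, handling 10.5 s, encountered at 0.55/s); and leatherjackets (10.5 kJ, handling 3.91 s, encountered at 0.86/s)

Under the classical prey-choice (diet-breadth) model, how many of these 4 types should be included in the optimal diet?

Profitabilities (E/h, kJ/s): leatherjackets 2.69, wireworms 1.64, cutworms 1.02, earthworms 0.518. Add prey in this order while the next type's profitability exceeds the intake rate on those already taken.
Rate on top 1: 2.07. wireworms: 1.64 < 2.07 → exclude; stop.
Optimal diet: leatherjackets — 1 of 4 types.

1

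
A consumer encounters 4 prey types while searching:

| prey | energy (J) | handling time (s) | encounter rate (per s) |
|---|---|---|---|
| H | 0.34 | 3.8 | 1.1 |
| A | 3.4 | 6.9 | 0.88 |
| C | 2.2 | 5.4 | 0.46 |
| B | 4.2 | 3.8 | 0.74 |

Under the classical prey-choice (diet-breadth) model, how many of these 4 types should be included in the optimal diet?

1

E/h in descending order: B 1.11, A 0.493, C 0.407, H 0.0895 J/s. The optimal diet is the largest prefix of this list for which every included type satisfies E_i/h_i > R on the types above it.
Rate on top 1: 0.8153. A: 0.493 < 0.8153 → exclude; stop.
Optimal diet: B — 1 of 4 types.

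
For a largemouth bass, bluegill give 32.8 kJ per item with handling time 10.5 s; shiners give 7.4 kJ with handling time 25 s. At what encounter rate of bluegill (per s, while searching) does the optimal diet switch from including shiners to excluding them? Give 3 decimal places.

At the threshold, the rate on bluegill alone equals the profitability of shiners: λ·32.8/(1 + λ·10.5) = 7.4/25 = 0.296.
Rearranging, λ(32.8 − 0.296×10.5) = 0.296, so λ = 0.296/29.69 = 0.009969 per s.

0.010 per s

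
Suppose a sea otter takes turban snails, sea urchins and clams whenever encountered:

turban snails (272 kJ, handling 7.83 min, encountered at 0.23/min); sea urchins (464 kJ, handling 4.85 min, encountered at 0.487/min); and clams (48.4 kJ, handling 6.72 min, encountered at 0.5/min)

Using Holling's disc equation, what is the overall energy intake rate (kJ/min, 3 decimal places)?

36.693 kJ/min

R = (0.23×272 + 0.487×464 + 0.5×48.4) / (1 + 0.23×7.83 + 0.487×4.85 + 0.5×6.72) = 312.7/8.523 = 36.69 kJ/min.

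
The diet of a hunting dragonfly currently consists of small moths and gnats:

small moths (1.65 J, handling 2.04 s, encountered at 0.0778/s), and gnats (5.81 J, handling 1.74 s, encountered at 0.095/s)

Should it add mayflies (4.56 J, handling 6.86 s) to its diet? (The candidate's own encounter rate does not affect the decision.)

On small moths and gnats alone, R = ΣλE/(1+Σλh) = 0.6803/1.324 = 0.5138 J/s.
Profitability of mayflies: 4.56/6.86 = 0.6647 J/s.
0.6647 > 0.5138, so adding mayflies raises the average — include it.

Yes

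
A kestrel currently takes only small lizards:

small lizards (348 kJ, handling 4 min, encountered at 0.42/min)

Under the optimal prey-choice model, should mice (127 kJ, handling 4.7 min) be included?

No

On small lizards alone, R = ΣλE/(1+Σλh) = 146.2/2.68 = 54.54 kJ/min.
mice: E/h = 127/4.7 = 27.02 kJ/min.
Since 27.02 < R, time spent handling mice is better spent searching.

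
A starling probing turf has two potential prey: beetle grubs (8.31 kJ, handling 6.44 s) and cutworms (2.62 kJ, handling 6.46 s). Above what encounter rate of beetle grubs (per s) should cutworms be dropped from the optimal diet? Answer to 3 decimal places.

The zero-one rule: include cutworms iff E₂/h₂ > λE₁/(1+λh₁). Equality gives the switch point.
λE₁h₂ = E₂ + λE₂h₁ ⇒ λ = E₂/(E₁h₂ − E₂h₁) = 2.62/(53.68 − 16.87) = 0.07118 per s.

0.071 per s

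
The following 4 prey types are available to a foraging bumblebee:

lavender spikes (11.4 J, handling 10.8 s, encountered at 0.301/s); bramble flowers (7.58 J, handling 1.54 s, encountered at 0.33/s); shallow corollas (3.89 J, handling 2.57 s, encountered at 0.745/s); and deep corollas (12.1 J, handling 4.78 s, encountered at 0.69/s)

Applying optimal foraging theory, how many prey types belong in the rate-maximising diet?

2

Rank by E/h (J/s): bramble flowers 4.92, deep corollas 2.53, shallow corollas 1.51, lavender spikes 1.06. Include each in turn until the next type's E/h falls below the running intake rate.
Rate on top 1: 1.659. deep corollas: 2.53 > 1.659 → include.
Rate on top 2: 2.257. shallow corollas: 1.51 < 2.257 → exclude; stop.
Optimal diet: bramble flowers, deep corollas — 2 of 4 types.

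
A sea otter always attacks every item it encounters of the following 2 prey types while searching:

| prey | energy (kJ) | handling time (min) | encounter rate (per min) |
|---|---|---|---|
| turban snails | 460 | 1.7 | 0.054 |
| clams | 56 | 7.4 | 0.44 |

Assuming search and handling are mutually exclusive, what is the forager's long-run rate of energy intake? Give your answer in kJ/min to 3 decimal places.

11.380 kJ/min

Energy encountered per unit search time: 0.054×460 + 0.44×56 = 49.48 kJ/min.
Handling time per unit search time: 0.054×1.7 + 0.44×7.4 = 3.348.
Rate = 49.48/(1 + 3.348) = 11.38 kJ/min.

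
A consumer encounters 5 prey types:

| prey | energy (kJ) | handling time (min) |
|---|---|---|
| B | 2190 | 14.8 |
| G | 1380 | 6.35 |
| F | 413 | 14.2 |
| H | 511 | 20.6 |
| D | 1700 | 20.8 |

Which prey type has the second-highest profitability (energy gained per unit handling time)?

B

In descending order of E/h:
G: 1380/6.35 = 217 kJ/min
B: 2190/14.8 = 148 kJ/min
D: 1700/20.8 = 81.7 kJ/min
F: 413/14.2 = 29.1 kJ/min
H: 511/20.6 = 24.8 kJ/min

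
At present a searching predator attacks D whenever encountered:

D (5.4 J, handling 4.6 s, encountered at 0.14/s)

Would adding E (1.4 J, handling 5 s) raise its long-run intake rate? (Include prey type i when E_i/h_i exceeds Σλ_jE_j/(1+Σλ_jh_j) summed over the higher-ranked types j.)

No

On D alone, R = ΣλE/(1+Σλh) = 0.756/1.644 = 0.4599 J/s.
E: E/h = 1.4/5 = 0.28 J/s.
Since 0.28 < R, time spent handling E is better spent searching.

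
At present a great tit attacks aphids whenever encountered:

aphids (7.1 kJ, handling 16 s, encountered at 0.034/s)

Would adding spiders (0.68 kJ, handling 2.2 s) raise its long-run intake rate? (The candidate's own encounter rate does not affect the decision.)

On aphids alone, R = ΣλE/(1+Σλh) = 0.2414/1.544 = 0.1563 kJ/s.
Profitability of spiders: 0.68/2.2 = 0.3091 kJ/s.
0.3091 > 0.1563, so adding spiders raises the average — include it.

Yes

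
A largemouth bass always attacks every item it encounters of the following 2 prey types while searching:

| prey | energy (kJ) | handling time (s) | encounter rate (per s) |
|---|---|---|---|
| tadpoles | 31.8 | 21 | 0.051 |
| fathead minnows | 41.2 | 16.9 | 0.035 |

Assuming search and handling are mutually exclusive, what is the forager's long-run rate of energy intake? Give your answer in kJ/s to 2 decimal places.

Energy encountered per unit search time: 0.051×31.8 + 0.035×41.2 = 3.064 kJ/s.
Handling time per unit search time: 0.051×21 + 0.035×16.9 = 1.663.
Rate = 3.064/(1 + 1.663) = 1.151 kJ/s.

1.15 kJ/s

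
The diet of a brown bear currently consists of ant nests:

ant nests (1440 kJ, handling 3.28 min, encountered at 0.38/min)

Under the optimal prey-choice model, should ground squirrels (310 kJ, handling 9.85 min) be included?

On ant nests alone, R = ΣλE/(1+Σλh) = 547.2/2.246 = 243.6 kJ/min.
ground squirrels: E/h = 310/9.85 = 31.47 kJ/min.
Since 31.47 < R, time spent handling ground squirrels is better spent searching.

No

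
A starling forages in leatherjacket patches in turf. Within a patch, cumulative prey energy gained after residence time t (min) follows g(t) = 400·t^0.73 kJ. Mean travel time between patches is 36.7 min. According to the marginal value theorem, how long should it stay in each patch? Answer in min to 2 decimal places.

Optimal t* satisfies g'(t*) = g(t*)/(T + t*).
g'(t) = 0.73·400·t^-0.27. Setting 0.73·400·t^-0.27 = 400·t^0.73/(36.7+t) gives 0.73(36.7+t) = t, so 0.27·t = 0.73×36.7.
t* = 0.73×36.7/0.27 = 99.23 min.

99.23 min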